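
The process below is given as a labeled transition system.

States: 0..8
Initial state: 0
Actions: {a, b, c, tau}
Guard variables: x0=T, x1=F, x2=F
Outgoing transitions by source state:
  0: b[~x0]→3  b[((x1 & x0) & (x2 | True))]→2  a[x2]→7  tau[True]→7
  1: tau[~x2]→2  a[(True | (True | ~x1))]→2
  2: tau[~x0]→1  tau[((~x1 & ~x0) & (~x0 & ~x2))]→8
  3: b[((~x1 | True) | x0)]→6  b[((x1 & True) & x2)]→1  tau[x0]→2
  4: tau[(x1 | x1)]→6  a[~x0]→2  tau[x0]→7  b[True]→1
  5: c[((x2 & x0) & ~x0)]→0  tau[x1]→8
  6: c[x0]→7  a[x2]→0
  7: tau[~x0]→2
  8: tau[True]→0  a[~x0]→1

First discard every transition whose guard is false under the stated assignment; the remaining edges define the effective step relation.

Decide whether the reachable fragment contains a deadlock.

Answer: DEADLOCK at state 7

Trace:
Reachable = {0,7}
  0: tau→7  [1 out]
  7: ∅  [deadlock]
Path to 7: tau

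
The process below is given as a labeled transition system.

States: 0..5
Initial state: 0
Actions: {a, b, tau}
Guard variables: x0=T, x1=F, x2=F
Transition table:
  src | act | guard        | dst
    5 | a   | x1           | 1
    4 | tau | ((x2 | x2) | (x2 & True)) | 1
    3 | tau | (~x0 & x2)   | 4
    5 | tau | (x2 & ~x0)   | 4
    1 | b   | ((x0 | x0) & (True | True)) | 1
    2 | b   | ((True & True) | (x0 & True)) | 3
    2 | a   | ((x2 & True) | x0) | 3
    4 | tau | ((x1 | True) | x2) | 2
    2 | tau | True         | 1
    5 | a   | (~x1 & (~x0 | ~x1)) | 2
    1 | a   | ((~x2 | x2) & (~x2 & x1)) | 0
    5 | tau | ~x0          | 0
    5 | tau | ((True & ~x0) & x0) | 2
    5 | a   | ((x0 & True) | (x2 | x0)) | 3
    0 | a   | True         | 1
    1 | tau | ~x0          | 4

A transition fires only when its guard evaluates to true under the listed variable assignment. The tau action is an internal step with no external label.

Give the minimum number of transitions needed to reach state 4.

BFS to 4:
  Layer 0: {0}
  Layer 1: {1}
4 never appears.

Answer: UNREACHABLE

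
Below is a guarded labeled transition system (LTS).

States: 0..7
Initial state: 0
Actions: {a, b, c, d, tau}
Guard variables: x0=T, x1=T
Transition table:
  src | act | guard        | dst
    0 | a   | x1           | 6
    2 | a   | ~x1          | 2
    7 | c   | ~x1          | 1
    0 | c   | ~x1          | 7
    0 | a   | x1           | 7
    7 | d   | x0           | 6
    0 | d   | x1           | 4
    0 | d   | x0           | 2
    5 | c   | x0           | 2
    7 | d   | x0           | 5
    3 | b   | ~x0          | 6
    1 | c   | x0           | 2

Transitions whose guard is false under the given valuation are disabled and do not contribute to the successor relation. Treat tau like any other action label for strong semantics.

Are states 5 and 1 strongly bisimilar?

Answer: BISIMILAR

Working:
Refine partition for ~:
  P[0] = {{0,1,2,3,4,5,6,7}}
  P[1] = {{0},{1,5},{2,3,4,6},{7}}
Fixed point at round 2; 4 class(es).
5∈{1,5}, 1∈{1,5}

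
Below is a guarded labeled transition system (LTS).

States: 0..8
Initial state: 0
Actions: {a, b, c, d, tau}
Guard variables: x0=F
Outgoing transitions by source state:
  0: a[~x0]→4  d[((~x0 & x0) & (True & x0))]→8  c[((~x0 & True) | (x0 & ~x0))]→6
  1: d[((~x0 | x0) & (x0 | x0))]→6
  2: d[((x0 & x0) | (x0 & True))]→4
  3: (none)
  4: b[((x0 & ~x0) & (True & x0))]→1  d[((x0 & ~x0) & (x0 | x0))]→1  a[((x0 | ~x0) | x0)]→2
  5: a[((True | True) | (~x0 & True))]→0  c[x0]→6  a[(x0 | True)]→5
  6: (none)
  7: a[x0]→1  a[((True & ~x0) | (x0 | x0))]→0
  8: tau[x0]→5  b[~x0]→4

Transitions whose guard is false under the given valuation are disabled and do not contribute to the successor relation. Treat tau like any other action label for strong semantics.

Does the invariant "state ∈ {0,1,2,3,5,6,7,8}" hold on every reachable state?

Answer: INVARIANT VIOLATED at state 4

Working:
Safe = {0,1,2,3,5,6,7,8}
Reachable = {0,2,4,6}
  0: safe
  2: safe
  4: ✗ unsafe
  6: safe
reach 4 via a — violates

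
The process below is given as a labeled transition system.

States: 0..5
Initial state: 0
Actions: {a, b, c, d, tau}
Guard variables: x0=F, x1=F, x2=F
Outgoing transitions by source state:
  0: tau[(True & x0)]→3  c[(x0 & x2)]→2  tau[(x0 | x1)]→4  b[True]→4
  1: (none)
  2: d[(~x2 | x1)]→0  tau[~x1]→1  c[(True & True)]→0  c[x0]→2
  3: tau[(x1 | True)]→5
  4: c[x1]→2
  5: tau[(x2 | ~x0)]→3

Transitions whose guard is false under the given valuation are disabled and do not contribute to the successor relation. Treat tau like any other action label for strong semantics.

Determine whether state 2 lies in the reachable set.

Answer: UNREACHABLE

Analysis:
After dropping false guards: 6 live edges.
L0 = {0}
L1 = {4}  now seen {0,4}
R = {0,4}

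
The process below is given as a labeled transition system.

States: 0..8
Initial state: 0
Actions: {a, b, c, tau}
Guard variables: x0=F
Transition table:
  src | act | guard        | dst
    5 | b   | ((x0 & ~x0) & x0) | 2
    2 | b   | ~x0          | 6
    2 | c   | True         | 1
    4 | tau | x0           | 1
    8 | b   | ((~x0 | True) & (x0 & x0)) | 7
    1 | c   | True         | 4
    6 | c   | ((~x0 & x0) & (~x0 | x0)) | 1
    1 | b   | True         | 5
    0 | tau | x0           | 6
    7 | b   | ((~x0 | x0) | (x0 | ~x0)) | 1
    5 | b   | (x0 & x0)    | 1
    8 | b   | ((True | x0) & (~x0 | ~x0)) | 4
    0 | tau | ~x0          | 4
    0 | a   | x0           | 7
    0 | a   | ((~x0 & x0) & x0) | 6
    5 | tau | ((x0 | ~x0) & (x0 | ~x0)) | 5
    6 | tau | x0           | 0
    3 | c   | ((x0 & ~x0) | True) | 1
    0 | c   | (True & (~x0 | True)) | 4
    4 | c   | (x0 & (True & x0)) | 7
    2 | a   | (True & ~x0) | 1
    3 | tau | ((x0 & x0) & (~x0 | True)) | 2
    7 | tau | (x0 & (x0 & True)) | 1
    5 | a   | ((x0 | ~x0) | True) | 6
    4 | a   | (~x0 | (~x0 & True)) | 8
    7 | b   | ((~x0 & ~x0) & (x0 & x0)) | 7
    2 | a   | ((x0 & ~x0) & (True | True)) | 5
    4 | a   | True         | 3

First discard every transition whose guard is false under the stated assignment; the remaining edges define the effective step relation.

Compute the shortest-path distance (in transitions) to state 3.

Layered search for 3:
  Layer 0: {0}
  Layer 1: {4}
  Layer 2: {3,8}
3 enters at depth 2; path c·a

Answer: 2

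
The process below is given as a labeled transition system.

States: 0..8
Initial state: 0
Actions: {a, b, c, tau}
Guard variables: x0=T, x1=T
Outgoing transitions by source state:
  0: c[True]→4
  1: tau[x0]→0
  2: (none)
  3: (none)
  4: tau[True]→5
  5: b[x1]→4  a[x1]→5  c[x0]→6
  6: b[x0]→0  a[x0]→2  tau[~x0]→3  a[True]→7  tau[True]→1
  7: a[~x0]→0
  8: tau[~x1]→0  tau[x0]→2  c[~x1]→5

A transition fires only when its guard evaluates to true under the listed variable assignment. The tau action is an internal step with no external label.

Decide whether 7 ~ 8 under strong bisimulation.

Answer: NOT BISIMILAR

Analysis:
Bisimulation quotient by refinement:
  P[0] = {{0,1,2,3,4,5,6,7,8}}
  P[1] = {{0},{1,4,8},{2,3,7},{5},{6}}
  P[2] = {{0},{1},{2,3,7},{4},{5},{6},{8}}
7 equivalence class(es) (converged in 3)
[7]={2,3,7}  [8]={8}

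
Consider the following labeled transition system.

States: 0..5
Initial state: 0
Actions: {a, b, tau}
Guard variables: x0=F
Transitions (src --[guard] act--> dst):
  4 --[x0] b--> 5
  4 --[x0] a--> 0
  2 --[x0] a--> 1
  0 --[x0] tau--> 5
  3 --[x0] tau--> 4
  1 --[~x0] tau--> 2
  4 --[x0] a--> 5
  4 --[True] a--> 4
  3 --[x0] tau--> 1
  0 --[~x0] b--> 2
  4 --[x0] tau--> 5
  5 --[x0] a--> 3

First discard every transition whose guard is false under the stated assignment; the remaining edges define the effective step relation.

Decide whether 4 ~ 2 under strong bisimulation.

Compute ~ classes (split until stable):
  π0 = {{0,1,2,3,4,5}}
  π1 = {{0},{1},{2,3,5},{4}}
stable after 2 split(s): 4 block(s)
4∈{4}, 2∈{2,3,5}

Answer: NOT BISIMILAR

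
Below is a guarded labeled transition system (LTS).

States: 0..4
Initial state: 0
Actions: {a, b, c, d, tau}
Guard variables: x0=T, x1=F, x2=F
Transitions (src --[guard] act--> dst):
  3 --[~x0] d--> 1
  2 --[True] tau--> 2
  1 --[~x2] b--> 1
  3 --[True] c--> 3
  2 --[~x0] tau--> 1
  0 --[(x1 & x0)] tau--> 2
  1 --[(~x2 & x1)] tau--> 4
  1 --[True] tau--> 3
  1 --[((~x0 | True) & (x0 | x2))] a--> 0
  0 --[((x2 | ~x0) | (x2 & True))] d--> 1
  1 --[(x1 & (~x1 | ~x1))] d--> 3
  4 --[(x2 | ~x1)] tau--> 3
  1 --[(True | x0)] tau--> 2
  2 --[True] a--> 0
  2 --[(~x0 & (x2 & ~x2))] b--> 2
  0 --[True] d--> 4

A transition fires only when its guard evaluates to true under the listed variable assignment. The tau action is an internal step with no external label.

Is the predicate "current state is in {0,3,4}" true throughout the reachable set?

Answer: INVARIANT HOLDS

Analysis:
Inv-set: {0,3,4}
R = {0,3,4}
  0: ✓
  3: ✓
  4: ✓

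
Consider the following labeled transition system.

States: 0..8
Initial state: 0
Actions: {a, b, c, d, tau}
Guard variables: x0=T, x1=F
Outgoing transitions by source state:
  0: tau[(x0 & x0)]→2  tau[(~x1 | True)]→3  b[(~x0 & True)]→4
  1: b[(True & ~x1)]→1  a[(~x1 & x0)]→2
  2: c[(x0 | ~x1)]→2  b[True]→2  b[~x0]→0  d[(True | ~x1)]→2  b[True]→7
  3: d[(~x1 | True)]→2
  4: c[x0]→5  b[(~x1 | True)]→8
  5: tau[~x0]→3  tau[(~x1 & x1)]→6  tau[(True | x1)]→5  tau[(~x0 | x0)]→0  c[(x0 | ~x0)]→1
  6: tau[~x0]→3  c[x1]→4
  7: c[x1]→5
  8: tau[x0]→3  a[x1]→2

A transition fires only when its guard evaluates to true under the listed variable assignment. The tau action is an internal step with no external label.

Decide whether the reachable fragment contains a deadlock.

R = {0,2,3,7}
  0: tau→2  tau→3  [deg 2]
  2: b→2  b→7  c→2  d→2  [deg 4]
  3: d→2  [deg 1]
  7: ∅  [STUCK]
witness 7: tau·b

Answer: DEADLOCK at state 7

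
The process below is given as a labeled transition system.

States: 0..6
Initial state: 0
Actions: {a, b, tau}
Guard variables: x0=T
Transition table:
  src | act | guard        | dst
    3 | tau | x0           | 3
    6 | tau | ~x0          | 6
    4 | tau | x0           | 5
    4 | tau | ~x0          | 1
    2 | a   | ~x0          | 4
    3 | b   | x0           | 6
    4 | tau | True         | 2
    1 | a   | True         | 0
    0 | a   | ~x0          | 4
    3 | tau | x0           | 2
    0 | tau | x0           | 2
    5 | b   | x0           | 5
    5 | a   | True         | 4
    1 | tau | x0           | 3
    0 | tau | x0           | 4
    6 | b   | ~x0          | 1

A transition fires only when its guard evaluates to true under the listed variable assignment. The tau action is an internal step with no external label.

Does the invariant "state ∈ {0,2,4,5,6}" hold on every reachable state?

Answer: INVARIANT HOLDS

Working:
Inv-set: {0,2,4,5,6}
Reachable = {0,2,4,5}
  0: ✓
  2: ✓
  4: ✓
  5: ✓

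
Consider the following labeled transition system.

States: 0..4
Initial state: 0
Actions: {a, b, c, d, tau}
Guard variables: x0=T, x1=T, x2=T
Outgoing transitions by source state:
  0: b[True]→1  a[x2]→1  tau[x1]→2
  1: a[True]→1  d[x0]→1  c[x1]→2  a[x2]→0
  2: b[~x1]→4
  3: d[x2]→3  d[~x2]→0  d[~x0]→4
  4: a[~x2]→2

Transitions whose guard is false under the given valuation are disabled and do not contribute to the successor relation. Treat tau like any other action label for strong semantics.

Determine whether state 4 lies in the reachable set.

After dropping false guards: 8 live edges.
depth 0: {0}
depth 1: {1,2}  total {0,1,2}
Reach set: {0,1,2}

Answer: UNREACHABLE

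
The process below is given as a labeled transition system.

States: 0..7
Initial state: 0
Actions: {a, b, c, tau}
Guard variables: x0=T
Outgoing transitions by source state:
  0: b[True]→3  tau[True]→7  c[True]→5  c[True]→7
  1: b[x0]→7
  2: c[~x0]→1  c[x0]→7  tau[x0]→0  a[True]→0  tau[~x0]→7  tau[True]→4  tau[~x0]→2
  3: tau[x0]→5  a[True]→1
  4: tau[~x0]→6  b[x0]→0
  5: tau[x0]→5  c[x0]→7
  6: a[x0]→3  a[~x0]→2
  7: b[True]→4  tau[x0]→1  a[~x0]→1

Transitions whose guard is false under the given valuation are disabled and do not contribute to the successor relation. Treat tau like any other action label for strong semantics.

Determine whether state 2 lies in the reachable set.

Answer: UNREACHABLE

Working:
17 transition(s) survive guard evaluation.
depth 0: {0}
depth 1: {3,5,7}  cumulative {0,3,5,7}
depth 2: {1,4}  cumulative {0,1,3,4,5,7}
R = {0,1,3,4,5,7}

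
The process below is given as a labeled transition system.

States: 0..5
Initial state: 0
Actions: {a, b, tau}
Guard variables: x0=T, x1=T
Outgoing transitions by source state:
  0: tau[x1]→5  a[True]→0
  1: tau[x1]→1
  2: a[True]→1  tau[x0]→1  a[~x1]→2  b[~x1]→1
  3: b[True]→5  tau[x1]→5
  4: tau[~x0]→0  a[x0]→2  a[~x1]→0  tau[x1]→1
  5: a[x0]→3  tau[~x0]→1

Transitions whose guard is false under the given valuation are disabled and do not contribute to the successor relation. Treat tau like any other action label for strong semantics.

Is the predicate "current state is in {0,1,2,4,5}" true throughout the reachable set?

Answer: INVARIANT VIOLATED at state 3

Trace:
Inv-set: {0,1,2,4,5}
Reach set: {0,3,5}
  0: safe
  3: ✗ unsafe
  5: safe
reach 3 via tau·a — violates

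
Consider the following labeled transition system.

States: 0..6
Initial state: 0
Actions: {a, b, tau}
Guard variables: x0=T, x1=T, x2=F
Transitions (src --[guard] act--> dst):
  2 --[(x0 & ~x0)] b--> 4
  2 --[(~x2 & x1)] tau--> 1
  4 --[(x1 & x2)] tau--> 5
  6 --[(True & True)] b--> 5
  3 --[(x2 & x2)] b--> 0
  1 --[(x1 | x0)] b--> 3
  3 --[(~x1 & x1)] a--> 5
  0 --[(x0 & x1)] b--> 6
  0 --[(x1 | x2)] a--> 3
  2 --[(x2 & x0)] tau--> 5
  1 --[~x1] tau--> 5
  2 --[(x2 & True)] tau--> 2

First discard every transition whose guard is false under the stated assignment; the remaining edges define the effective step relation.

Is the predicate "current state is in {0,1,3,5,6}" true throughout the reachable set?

Allowed set {0,1,3,5,6}
Reachable = {0,3,5,6}
  0: ✓
  3: ✓
  5: ✓
  6: ✓

Answer: INVARIANT HOLDS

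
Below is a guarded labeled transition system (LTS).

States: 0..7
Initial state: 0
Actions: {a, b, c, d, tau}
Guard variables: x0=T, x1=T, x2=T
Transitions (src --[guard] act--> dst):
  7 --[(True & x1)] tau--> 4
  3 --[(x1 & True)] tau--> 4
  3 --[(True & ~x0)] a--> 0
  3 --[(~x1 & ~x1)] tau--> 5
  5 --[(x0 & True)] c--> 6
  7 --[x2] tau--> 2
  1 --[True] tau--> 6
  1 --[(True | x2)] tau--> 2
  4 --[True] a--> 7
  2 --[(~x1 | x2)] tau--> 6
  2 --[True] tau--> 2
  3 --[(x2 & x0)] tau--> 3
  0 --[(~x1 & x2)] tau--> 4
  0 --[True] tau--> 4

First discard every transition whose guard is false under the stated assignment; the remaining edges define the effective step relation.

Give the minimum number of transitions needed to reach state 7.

Layered search for 7:
  depth 0: {0}
  depth 1: {4}
  depth 2: {7}
7 enters at depth 2; path tau·a

Answer: 2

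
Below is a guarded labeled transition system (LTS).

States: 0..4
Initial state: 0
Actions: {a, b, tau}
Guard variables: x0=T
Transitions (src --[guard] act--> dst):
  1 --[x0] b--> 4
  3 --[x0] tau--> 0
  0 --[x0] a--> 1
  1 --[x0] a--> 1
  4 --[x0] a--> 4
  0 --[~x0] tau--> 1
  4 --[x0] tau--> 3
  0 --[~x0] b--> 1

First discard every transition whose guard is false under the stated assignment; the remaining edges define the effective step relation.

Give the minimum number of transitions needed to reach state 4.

Breadth-first toward 4:
  depth 0: {0}
  depth 1: {1}
  depth 2: {4}
depth(4)=2, e.g. a·b

Answer: 2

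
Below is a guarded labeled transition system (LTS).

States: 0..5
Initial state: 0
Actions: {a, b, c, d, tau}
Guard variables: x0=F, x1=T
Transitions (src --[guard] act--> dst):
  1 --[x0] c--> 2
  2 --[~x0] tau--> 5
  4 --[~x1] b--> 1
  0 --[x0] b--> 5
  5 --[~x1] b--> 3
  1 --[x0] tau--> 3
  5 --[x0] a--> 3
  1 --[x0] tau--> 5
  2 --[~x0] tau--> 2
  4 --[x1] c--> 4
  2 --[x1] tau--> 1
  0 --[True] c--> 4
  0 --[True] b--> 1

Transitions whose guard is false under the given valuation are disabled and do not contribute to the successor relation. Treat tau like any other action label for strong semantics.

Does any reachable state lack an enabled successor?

Answer: DEADLOCK at state 1

Analysis:
Reachable = {0,1,4}
  0: b→1  c→4  [deg 2]
  1: ∅  [STUCK]
  4: c→4  [deg 1]
Path to 1: b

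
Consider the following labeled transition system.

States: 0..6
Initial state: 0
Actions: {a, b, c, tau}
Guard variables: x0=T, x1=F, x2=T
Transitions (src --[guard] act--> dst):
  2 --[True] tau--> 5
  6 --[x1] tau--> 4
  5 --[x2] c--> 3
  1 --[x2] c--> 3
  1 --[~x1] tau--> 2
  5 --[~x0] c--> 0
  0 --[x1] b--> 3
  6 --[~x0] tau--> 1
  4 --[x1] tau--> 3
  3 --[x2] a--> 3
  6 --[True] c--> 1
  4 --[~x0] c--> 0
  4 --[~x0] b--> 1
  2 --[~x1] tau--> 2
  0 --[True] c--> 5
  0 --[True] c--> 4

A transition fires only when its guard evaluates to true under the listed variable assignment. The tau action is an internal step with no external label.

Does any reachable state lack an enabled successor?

R = {0,3,4,5}
  0: c→4  c→5  [2 exit(s)]
  3: a→3  [1 exit(s)]
  4: ∅  [STUCK]
  5: c→3  [1 exit(s)]
trace reaching 4: c

Answer: DEADLOCK at state 4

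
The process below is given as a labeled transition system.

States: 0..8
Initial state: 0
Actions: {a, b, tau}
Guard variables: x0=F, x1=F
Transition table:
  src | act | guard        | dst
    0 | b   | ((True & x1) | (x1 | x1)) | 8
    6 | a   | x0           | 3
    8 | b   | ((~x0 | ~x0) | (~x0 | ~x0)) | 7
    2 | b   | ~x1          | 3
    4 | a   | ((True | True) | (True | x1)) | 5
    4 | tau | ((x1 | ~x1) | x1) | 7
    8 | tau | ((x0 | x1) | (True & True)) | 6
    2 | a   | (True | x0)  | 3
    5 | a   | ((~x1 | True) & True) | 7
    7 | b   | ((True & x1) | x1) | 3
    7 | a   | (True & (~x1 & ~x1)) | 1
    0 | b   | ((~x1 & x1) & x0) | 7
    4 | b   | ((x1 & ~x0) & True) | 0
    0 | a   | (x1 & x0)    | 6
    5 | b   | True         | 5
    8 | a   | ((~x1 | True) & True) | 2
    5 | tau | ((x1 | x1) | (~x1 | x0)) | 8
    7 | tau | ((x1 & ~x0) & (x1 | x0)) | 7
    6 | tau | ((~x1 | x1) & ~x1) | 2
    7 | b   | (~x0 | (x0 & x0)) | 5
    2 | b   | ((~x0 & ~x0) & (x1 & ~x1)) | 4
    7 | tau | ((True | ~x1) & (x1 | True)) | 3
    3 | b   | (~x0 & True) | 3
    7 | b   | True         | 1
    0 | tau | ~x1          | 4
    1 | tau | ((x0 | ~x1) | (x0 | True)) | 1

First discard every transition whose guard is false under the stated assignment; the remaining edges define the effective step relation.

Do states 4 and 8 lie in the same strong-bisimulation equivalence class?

Compute ~ classes (split until stable):
  π0 = {{0,1,2,3,4,5,6,7,8}}
  π1 = {{0,1,6},{2},{3},{4},{5,7,8}}
  π2 = {{0},{1},{2},{3},{4},{5},{6},{7},{8}}
stable after 3 split(s): 9 block(s)
4∈{4}, 8∈{8}

Answer: NOT BISIMILAR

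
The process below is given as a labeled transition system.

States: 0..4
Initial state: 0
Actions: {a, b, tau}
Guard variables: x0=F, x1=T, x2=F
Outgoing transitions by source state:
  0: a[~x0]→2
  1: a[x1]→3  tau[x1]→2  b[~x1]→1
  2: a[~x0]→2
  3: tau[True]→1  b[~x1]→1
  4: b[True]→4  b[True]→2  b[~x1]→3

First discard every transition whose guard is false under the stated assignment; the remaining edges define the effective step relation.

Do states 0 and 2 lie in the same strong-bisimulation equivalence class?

Bisimulation quotient by refinement:
  round 0: {{0,1,2,3,4}}
  round 1: {{0,2},{1},{3},{4}}
stable after 2 split(s): 4 block(s)
0∈{0,2}, 2∈{0,2}

Answer: BISIMILAR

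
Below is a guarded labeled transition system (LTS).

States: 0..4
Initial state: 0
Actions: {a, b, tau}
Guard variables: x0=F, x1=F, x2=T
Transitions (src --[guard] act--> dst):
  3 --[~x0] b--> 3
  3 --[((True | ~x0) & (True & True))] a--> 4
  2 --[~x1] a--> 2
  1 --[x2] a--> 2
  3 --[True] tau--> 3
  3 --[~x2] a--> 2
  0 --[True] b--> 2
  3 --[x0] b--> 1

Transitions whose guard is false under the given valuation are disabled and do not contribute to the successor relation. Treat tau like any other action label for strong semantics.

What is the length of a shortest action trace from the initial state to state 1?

Answer: UNREACHABLE

Analysis:
BFS to 1:
  L0 = {0}
  L1 = {2}
1 never appears.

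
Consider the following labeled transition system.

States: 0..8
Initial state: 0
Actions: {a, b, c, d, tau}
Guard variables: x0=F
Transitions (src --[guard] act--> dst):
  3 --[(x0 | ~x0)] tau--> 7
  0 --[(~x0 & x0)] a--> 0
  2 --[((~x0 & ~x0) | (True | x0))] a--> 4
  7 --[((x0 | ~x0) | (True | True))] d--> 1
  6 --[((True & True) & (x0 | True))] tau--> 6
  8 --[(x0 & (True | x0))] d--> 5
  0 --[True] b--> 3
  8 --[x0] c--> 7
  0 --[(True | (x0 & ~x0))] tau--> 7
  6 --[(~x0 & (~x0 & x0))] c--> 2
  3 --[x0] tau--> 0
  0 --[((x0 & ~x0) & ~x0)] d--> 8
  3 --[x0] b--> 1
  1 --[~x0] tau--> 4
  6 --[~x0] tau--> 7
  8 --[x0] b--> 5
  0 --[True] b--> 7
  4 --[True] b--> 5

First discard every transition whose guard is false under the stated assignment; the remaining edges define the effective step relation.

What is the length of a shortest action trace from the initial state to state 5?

Answer: 4

Working:
Layered search for 5:
  depth 0: {0}
  depth 1: {3,7}
  depth 2: {1}
  depth 3: {4}
  depth 4: {5}
depth(5)=4, e.g. b·d·tau·b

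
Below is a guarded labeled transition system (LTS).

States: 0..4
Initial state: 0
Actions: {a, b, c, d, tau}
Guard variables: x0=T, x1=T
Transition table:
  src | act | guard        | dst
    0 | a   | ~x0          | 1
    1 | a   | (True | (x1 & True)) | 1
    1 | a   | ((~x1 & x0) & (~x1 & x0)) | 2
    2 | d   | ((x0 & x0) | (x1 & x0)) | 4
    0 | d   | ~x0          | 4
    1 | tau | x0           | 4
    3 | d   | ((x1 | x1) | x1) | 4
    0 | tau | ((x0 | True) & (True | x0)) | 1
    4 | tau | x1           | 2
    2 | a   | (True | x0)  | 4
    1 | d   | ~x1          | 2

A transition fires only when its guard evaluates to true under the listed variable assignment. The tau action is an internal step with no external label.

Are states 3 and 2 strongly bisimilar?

Answer: NOT BISIMILAR

Working:
Refine partition for ~:
  round 0: {{0,1,2,3,4}}
  round 1: {{0,4},{1},{2},{3}}
  round 2: {{0},{1},{2},{3},{4}}
5 equivalence class(es) (converged in 3)
[3]={3}  [2]={2}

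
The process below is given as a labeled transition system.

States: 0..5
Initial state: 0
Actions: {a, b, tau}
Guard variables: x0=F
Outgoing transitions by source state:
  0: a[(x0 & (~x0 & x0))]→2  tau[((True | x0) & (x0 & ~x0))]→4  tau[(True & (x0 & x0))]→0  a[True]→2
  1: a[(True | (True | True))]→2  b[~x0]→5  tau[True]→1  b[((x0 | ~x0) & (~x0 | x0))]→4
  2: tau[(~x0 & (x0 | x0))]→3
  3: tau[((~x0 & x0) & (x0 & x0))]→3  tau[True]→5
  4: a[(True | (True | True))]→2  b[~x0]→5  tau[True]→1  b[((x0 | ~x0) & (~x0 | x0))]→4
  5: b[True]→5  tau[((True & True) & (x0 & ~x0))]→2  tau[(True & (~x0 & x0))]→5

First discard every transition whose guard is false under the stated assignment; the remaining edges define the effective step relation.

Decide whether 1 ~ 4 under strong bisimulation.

Compute ~ classes (split until stable):
  P[0] = {{0,1,2,3,4,5}}
  P[1] = {{0},{1,4},{2},{3},{5}}
stable after 2 split(s): 5 block(s)
class of 1: {1,4}; class of 4: {1,4}

Answer: BISIMILAR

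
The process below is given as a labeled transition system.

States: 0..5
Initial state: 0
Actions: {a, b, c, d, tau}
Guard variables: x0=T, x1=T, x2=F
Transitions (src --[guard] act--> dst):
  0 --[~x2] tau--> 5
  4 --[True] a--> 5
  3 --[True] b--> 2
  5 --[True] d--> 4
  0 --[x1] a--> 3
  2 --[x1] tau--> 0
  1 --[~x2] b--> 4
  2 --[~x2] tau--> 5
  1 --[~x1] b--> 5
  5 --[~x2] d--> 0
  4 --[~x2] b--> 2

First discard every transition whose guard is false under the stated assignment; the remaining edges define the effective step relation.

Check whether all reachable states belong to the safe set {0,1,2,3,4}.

Answer: INVARIANT VIOLATED at state 5

Trace:
Inv-set: {0,1,2,3,4}
R = {0,2,3,4,5}
  0: ✓
  2: ✓
  3: ✓
  4: ✓
  5: VIOLATES
witness against invariant: tau → 5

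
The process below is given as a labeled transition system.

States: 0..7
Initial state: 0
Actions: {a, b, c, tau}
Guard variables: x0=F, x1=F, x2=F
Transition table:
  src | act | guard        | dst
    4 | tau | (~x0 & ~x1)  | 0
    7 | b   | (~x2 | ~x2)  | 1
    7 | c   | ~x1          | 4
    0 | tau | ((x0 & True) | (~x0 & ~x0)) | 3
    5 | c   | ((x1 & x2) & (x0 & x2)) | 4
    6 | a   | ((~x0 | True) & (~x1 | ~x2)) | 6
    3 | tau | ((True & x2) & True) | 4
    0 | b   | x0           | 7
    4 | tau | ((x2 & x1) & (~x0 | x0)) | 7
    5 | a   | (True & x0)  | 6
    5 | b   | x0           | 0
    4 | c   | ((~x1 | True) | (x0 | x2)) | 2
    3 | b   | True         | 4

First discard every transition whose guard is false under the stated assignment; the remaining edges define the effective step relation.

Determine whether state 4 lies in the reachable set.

After dropping false guards: 7 live edges.
L0 = {0}
L1 = {3}  now seen {0,3}
L2 = {4}  now seen {0,3,4}
L3 = {2}  now seen {0,2,3,4}
R = {0,2,3,4}
witness 4: tau·b

Answer: REACHABLE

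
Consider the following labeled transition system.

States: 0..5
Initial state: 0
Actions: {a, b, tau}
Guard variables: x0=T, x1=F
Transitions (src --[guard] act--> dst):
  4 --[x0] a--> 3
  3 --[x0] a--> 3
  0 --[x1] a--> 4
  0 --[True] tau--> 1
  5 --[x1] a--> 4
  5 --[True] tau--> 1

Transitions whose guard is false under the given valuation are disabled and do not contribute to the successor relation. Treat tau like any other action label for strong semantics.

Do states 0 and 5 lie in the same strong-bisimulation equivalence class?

Answer: BISIMILAR

Working:
Compute ~ classes (split until stable):
  π0 = {{0,1,2,3,4,5}}
  π1 = {{0,5},{1,2},{3,4}}
Fixed point at round 2; 3 class(es).
0∈{0,5}, 5∈{0,5}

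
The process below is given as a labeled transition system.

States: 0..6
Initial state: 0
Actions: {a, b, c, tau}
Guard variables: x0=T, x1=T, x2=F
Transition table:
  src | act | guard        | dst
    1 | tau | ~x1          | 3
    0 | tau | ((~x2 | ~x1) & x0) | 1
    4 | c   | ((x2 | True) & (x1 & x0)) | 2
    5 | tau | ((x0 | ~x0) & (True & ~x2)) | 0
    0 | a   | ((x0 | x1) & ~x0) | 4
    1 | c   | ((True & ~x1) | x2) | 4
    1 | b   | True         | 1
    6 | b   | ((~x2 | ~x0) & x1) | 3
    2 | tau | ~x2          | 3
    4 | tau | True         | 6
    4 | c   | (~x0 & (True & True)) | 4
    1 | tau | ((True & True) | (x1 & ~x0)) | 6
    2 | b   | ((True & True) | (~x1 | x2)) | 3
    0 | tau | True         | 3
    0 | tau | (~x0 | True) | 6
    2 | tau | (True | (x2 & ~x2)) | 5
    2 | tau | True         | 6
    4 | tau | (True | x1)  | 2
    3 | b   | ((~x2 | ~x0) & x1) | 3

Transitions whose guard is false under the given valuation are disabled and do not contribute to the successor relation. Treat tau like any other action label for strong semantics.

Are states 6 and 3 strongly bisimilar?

Bisimulation quotient by refinement:
  π0 = {{0,1,2,3,4,5,6}}
  π1 = {{0,5},{1,2},{3,6},{4}}
  π2 = {{0},{1},{2},{3,6},{4},{5}}
stable after 3 split(s): 6 block(s)
class of 6: {3,6}; class of 3: {3,6}

Answer: BISIMILAR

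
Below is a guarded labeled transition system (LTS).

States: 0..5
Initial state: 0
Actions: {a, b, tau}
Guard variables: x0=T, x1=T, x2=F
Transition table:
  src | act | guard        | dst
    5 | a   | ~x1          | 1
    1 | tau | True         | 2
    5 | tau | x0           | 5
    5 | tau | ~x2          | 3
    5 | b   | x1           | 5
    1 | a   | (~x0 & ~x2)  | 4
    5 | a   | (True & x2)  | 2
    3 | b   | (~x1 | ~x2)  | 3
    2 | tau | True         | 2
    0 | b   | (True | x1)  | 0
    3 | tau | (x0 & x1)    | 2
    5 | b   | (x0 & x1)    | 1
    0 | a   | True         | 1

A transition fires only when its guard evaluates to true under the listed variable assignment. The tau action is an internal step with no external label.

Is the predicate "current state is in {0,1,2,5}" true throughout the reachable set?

Answer: INVARIANT HOLDS

Analysis:
Allowed set {0,1,2,5}
R = {0,1,2}
  0: ok
  1: ok
  2: ok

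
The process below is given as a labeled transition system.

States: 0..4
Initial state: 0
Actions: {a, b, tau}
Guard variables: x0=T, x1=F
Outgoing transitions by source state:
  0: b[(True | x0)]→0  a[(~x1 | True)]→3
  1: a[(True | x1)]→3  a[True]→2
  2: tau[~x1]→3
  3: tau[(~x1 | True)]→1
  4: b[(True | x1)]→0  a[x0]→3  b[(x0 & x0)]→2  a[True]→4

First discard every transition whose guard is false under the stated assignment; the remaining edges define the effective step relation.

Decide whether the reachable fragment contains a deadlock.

Answer: DEADLOCK-FREE

Analysis:
Reachable = {0,1,2,3}
  0: a→3  b→0  [deg 2]
  1: a→2  a→3  [deg 2]
  2: tau→3  [deg 1]
  3: tau→1  [deg 1]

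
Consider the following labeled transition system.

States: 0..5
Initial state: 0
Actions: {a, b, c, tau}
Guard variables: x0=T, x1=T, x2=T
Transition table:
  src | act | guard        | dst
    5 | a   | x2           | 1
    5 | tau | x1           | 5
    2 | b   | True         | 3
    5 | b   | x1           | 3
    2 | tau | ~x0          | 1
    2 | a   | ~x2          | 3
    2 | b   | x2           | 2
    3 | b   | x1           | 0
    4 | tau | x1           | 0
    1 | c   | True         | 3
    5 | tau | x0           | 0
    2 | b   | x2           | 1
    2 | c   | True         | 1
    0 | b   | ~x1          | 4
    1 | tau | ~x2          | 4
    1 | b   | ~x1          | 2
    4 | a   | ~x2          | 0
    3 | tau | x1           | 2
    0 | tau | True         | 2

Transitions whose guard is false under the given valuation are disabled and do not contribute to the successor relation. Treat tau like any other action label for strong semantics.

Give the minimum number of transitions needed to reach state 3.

Answer: 2

Working:
Layered search for 3:
  Layer 0: {0}
  Layer 1: {2}
  Layer 2: {1,3}
first hit 3 at d=2 via tau·b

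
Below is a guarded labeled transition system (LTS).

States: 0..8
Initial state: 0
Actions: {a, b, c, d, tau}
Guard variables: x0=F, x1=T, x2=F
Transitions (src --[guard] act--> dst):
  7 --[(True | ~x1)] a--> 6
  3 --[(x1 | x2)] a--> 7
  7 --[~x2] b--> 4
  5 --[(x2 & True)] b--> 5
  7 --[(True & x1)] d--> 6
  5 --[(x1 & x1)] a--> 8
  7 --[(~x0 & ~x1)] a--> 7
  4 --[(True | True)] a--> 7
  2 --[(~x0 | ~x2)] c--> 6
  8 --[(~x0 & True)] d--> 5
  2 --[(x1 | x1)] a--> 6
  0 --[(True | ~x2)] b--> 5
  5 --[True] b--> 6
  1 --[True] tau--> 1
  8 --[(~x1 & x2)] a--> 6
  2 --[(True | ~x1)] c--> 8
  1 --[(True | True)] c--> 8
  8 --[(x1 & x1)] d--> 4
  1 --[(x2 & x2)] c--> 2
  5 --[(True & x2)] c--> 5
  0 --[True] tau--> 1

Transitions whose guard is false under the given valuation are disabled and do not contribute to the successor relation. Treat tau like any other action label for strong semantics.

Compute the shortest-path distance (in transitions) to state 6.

Answer: 2

Analysis:
Breadth-first toward 6:
  depth 0: {0}
  depth 1: {1,5}
  depth 2: {6,8}
first hit 6 at d=2 via b·b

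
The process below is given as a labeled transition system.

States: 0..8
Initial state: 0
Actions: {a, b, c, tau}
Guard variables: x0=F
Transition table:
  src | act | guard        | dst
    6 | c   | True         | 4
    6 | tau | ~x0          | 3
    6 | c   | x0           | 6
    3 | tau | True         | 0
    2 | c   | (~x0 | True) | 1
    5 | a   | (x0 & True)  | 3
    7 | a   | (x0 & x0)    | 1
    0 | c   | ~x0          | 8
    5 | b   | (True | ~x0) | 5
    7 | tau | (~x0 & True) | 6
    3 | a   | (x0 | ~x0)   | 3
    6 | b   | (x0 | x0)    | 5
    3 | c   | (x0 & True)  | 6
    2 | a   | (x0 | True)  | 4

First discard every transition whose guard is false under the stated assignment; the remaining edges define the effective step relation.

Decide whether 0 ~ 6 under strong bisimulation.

Answer: NOT BISIMILAR

Working:
Refine partition for ~:
  P[0] = {{0,1,2,3,4,5,6,7,8}}
  P[1] = {{0},{1,4,8},{2},{3},{5},{6},{7}}
7 equivalence class(es) (converged in 2)
0∈{0}, 6∈{6}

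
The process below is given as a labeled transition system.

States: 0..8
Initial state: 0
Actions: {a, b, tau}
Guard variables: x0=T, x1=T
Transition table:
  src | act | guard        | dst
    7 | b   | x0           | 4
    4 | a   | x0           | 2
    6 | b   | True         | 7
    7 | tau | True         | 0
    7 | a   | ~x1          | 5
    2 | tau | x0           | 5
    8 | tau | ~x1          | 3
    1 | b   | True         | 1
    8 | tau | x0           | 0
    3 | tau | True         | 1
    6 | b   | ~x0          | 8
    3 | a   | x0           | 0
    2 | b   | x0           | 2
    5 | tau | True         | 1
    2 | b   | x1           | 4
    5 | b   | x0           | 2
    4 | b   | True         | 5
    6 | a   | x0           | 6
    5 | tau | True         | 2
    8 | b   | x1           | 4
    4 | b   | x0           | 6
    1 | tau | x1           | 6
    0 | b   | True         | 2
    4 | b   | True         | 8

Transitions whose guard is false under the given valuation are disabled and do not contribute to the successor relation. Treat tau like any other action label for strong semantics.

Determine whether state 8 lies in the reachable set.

Answer: REACHABLE

Working:
After dropping false guards: 21 live edges.
Layer 0: {0}
Layer 1: {2}  total {0,2}
Layer 2: {4,5}  total {0,2,4,5}
Layer 3: {1,6,8}  total {0,1,2,4,5,6,8}
Layer 4: {7}  total {0,1,2,4,5,6,7,8}
Reachable = {0,1,2,4,5,6,7,8}
Path to 8: b·b·b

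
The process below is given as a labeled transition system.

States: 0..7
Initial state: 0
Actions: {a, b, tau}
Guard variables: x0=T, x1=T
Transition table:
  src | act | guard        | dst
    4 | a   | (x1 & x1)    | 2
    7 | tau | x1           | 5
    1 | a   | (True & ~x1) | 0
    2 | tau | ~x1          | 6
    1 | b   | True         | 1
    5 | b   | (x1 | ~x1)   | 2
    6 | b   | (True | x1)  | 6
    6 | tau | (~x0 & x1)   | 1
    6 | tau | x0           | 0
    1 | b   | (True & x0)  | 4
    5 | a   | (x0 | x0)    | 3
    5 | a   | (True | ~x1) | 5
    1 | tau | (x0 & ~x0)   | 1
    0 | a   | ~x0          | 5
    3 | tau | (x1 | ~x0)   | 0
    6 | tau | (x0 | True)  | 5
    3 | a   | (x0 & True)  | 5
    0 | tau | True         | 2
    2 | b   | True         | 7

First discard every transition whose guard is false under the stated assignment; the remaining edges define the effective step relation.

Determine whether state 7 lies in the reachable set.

14 transition(s) survive guard evaluation.
L0 = {0}
L1 = {2}  cumulative {0,2}
L2 = {7}  cumulative {0,2,7}
L3 = {5}  cumulative {0,2,5,7}
L4 = {3}  cumulative {0,2,3,5,7}
Reach set: {0,2,3,5,7}
Path to 7: tau·b

Answer: REACHABLE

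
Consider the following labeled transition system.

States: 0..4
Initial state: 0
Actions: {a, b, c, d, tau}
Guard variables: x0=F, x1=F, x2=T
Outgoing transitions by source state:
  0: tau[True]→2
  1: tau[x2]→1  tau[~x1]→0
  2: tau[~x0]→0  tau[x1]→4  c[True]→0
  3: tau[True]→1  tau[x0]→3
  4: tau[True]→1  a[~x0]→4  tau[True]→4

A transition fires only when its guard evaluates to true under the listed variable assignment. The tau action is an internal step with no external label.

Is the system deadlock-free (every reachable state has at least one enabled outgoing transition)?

R = {0,2}
  0: tau→2  [deg 1]
  2: c→0  tau→0  [deg 2]

Answer: DEADLOCK-FREE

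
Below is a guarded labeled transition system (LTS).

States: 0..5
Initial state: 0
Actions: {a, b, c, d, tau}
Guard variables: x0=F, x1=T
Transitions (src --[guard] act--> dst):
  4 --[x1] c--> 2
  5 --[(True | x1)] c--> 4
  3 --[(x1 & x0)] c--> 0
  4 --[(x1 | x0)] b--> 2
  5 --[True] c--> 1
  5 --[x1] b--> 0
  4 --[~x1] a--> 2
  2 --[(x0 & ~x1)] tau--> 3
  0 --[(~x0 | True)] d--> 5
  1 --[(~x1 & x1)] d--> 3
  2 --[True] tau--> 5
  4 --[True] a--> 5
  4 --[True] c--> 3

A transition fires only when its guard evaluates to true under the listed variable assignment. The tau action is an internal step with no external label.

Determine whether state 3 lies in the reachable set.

Answer: REACHABLE

Trace:
9 transition(s) survive guard evaluation.
depth 0: {0}
depth 1: {5}  now seen {0,5}
depth 2: {1,4}  now seen {0,1,4,5}
depth 3: {2,3}  now seen {0,1,2,3,4,5}
R = {0,1,2,3,4,5}
Path to 3: d·c·c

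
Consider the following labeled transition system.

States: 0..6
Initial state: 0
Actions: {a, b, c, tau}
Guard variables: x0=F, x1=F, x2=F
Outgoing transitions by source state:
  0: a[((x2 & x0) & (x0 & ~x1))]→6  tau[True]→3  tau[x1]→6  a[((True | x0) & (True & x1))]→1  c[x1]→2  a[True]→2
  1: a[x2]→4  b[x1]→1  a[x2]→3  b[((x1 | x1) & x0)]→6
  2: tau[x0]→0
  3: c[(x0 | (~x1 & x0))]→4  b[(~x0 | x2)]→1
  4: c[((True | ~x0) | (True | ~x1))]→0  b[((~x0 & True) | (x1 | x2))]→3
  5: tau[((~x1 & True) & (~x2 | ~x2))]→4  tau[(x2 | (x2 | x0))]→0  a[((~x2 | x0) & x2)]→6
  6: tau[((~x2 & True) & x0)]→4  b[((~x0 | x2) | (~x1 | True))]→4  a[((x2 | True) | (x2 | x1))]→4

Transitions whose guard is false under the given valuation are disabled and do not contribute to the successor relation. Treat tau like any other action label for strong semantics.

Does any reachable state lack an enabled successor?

Answer: DEADLOCK at state 1

Analysis:
R = {0,1,2,3}
  0: a→2  tau→3  [2 exit(s)]
  1: ∅  [STUCK]
  2: ∅  [STUCK]
  3: b→1  [1 exit(s)]
trace reaching 1: tau·b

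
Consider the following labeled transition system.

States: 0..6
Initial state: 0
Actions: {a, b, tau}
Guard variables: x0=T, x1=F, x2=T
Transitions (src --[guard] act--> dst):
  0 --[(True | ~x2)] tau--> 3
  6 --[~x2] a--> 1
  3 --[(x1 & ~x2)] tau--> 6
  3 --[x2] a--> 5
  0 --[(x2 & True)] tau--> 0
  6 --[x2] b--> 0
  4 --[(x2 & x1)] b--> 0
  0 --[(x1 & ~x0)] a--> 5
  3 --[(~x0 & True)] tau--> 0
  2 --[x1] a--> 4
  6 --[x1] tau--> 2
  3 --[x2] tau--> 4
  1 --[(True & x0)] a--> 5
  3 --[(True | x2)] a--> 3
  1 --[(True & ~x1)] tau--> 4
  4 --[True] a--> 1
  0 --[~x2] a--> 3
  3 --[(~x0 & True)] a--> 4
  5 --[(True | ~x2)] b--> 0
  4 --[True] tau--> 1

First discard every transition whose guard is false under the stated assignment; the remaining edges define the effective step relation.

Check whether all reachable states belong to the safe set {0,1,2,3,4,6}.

Answer: INVARIANT VIOLATED at state 5

Analysis:
Safe = {0,1,2,3,4,6}
Reachable = {0,1,3,4,5}
  0: ok
  1: ok
  3: ok
  4: ok
  5: outside
witness against invariant: tau·a → 5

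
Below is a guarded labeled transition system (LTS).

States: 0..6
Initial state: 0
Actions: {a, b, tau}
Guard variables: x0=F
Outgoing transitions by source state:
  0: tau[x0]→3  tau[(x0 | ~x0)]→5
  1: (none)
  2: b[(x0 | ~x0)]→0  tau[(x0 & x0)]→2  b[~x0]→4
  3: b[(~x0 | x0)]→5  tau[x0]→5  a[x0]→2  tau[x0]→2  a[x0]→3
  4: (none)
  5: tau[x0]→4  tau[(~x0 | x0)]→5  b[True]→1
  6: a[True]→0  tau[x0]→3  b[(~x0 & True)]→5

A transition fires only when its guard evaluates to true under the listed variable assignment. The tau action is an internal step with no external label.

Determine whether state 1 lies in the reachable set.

After dropping false guards: 8 live edges.
L0 = {0}
L1 = {5}  cumulative {0,5}
L2 = {1}  cumulative {0,1,5}
Reachable = {0,1,5}
witness 1: tau·b

Answer: REACHABLE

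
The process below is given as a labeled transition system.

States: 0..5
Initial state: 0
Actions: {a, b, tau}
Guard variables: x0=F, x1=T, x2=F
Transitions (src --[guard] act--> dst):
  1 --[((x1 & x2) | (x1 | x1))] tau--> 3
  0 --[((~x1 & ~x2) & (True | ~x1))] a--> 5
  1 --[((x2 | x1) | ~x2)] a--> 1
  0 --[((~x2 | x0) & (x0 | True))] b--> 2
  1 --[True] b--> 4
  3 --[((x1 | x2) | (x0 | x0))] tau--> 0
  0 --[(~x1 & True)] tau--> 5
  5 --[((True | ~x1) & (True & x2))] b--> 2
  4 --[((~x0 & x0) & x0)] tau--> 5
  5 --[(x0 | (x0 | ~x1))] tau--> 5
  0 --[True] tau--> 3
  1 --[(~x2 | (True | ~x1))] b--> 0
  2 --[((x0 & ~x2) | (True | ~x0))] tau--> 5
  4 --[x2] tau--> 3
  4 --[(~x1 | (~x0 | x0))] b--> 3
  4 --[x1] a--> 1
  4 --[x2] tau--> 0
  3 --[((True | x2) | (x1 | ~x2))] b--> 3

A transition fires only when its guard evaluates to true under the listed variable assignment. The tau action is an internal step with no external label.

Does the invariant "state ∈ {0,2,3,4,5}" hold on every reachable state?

Safe = {0,2,3,4,5}
R = {0,2,3,5}
  0: ok
  2: ok
  3: ok
  5: ok

Answer: INVARIANT HOLDS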